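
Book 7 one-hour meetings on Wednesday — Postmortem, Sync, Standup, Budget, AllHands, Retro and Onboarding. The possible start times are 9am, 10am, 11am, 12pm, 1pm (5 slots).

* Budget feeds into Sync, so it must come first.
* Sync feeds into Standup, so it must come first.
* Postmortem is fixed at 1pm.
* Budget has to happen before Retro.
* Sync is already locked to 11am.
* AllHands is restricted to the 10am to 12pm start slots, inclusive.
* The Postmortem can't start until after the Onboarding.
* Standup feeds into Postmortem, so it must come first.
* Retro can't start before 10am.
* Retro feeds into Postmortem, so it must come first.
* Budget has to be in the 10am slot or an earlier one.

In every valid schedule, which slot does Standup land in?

Sync is fixed at 11am and must come before Standup, so Standup is at least 12pm.
Postmortem is fixed at 1pm and must come after Standup, so Standup is at most 12pm.
So Standup must be 12pm.

12pm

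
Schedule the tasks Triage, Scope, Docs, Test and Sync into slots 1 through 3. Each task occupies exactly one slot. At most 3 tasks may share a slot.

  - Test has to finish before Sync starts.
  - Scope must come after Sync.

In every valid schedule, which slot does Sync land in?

Precedence pushes Sync to at least 2; downstream work caps Sync at 2.
So Sync is pinned to 2.

2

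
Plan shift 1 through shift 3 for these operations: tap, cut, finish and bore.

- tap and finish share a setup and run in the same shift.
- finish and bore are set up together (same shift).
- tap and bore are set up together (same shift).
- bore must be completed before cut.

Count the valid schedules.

Enumerating: cut=shift 2, finish=shift 1, tap=shift 1, bore=shift 1 | tap in shift 1, cut in shift 3, finish in shift 1, bore in shift 1 | finish in shift 2, cut in shift 3, tap in shift 2, bore in shift 2.

3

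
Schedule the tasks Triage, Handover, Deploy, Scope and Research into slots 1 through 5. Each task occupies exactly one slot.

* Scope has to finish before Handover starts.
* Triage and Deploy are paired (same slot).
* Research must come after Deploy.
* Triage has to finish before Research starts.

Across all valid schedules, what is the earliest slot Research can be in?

Precedence pushes Research to at least 2.
Research at 2 is achievable: Triage in 1; Research in 2; Handover in 2; Scope in 1; Deploy in 1.

2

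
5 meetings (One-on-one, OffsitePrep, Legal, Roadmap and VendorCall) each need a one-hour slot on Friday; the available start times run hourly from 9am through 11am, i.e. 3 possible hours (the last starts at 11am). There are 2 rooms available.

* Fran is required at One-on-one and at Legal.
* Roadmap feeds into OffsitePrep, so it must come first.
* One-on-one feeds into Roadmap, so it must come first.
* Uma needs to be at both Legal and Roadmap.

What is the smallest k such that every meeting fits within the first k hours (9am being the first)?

3

The precedence chain requires at least 3 distinct hours.
With at most 2 per hour and 5 meetings, at least 3 hours are needed.
3 works (last occupied hour: 11am): for example Legal -> 11am; OffsitePrep -> 11am; VendorCall -> 9am; Roadmap -> 10am; One-on-one -> 9am.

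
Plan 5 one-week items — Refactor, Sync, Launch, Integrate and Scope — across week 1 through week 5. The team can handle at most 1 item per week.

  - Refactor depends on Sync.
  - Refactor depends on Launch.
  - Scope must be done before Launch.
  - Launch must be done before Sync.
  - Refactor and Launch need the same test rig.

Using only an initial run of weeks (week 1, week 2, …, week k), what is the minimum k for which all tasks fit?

5 weeks

The precedence chain requires at least 4 distinct weeks.
With at most 1 per week and 5 tasks, at least 5 weeks are needed.
5 works (last occupied week: week 5): for example Launch in week 2, Scope in week 1, Integrate in week 5, Refactor in week 4, Sync in week 3.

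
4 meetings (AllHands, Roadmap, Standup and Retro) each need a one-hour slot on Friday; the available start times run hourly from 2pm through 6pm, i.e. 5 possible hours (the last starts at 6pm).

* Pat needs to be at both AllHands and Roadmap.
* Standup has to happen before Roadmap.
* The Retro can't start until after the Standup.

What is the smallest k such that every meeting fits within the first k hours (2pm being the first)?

2

The precedence chain requires at least 2 distinct hours.
2 works (last occupied hour: 3pm): for example AllHands -> 2pm; Retro -> 3pm; Roadmap -> 3pm; Standup -> 2pm.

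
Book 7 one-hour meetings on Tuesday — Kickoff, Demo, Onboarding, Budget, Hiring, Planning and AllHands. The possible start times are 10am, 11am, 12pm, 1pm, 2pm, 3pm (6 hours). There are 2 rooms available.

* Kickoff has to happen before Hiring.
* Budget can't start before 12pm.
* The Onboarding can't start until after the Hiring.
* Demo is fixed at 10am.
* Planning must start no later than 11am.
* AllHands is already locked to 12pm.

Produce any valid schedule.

Budget -> 12pm; Kickoff -> 11am; Onboarding -> 2pm; Hiring -> 1pm; Demo -> 10am; AllHands -> 12pm; Planning -> 10am

Checking: Kickoff(11am) before Hiring(1pm); Hiring(1pm) before Onboarding(2pm); Planning=10am in [10am,11am]; AllHands=12pm in [12pm,12pm]; Budget=12pm in [12pm,3pm]; Demo=10am in [10am,10am]; max 2 per hour (cap 2).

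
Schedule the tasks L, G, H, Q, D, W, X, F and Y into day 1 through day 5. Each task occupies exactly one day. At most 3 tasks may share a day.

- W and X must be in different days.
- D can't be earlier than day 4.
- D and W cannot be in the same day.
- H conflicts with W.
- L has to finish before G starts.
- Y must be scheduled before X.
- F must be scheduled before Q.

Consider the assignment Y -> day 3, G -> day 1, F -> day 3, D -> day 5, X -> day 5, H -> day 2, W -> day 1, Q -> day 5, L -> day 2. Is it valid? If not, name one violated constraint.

Invalid. L has to finish before G starts.

W and X must be in different days — holds.
F must be scheduled before Q — holds.
At most 3 tasks may share a day — holds.
L has to finish before G starts — violated.
H conflicts with W — holds.
D can't be earlier than day 4 — holds.
Y must be scheduled before X — holds.
D and W cannot be in the same day — holds.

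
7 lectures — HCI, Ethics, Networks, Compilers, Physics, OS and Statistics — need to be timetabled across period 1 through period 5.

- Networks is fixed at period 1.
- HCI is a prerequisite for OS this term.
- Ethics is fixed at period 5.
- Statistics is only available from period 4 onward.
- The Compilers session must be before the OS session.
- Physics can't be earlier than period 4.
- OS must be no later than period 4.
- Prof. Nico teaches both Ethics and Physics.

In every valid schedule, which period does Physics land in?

period 4

Physics's window is period 4–period 5.
Ethics is fixed at period 5, and Physics can't share a period with Ethics.
So Physics must be period 4.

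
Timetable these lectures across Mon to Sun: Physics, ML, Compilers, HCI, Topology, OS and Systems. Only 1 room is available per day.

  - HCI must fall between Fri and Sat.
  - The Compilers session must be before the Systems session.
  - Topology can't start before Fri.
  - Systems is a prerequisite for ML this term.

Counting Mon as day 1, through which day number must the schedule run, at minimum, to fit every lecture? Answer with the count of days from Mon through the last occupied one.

The precedence chain requires at least 3 distinct days.
With at most 1 per day and 7 lectures, at least 7 days are needed.
HCI can't be placed before Fri — that is day 5 counting from Mon — so the schedule must run through at least 5 days.
7 works (last occupied day: Sun): for example Topology -> Sat; Systems -> Tue; Physics -> Thu; OS -> Sun; HCI -> Fri; ML -> Wed; Compilers -> Mon.

7 days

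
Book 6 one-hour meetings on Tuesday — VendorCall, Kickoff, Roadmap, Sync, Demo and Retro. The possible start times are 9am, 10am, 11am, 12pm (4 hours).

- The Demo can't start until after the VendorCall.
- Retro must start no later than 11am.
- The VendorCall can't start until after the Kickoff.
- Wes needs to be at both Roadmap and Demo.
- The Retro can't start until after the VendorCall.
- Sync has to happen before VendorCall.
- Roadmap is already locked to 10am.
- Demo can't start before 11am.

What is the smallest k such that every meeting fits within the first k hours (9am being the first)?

The precedence chain requires at least 3 distinct hours.
3 works (last occupied hour: 11am): for example Roadmap -> 10am; Kickoff -> 9am; VendorCall -> 10am; Sync -> 9am; Retro -> 11am; Demo -> 11am.

3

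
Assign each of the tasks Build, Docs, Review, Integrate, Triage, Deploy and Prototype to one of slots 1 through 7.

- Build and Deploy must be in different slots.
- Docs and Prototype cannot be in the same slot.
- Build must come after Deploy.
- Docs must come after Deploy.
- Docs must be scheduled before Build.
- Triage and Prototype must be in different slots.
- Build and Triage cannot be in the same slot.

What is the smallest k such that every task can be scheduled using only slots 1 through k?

The precedence chain requires at least 3 distinct slots.
3 works (last occupied slot: 3): for example Review in 1, Integrate in 1, Prototype in 3, Deploy in 1, Triage in 1, Build in 3, Docs in 2.

3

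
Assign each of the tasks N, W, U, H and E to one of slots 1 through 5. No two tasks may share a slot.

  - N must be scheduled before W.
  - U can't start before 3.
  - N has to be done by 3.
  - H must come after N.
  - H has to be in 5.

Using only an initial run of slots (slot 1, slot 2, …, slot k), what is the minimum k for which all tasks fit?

The precedence chain requires at least 2 distinct slots.
With at most 1 per slot and 5 tasks, at least 5 slots are needed.
H can't be placed before 5, so the schedule must run through at least slot 5.
5 works (last occupied slot: 5): for example W=2; E=4; N=1; U=3; H=5.

5 slots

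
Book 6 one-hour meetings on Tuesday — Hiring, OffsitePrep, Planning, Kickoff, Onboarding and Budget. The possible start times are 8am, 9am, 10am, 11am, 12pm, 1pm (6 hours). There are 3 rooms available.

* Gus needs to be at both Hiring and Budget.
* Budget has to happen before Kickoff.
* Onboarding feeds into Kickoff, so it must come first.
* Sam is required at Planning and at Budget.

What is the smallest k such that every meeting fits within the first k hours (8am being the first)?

2

The precedence chain requires at least 2 distinct hours.
With at most 3 per hour and 6 meetings, at least 2 hours are needed.
2 works (last occupied hour: 9am): for example OffsitePrep=8am; Hiring=9am; Onboarding=8am; Kickoff=9am; Budget=8am; Planning=9am.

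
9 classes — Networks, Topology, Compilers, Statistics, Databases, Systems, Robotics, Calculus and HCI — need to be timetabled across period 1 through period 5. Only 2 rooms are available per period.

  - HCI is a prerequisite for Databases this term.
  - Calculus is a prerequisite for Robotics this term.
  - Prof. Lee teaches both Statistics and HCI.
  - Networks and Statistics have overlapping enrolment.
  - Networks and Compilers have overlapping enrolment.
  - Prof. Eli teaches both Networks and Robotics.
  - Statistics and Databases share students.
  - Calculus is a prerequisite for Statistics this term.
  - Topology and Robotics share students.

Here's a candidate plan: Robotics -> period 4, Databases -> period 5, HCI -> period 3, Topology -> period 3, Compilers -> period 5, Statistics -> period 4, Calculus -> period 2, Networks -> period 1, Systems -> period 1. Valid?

Valid

Calculus is a prerequisite for Statistics this term — holds.
Networks and Compilers have overlapping enrolment — holds.
Networks and Statistics have overlapping enrolment — holds.
Only 2 rooms are available per period — holds.
Prof. Eli teaches both Networks and Robotics — holds.
Calculus is a prerequisite for Robotics this term — holds.
Statistics and Databases share students — holds.
Topology and Robotics share students — holds.
Prof. Lee teaches both Statistics and HCI — holds.
HCI is a prerequisite for Databases this term — holds.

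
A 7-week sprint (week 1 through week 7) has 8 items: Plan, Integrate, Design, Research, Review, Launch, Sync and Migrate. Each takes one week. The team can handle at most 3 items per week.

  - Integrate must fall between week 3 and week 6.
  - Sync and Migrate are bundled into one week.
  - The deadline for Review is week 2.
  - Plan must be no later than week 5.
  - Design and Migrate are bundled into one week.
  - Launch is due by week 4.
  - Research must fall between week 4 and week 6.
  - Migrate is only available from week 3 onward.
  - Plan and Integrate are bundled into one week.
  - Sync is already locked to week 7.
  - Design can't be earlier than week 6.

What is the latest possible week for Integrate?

week 5

Integrate is available from week 3; Integrate's own window allows nothing later than week 6; Integrate must be in the same week as Plan, which can't be after week 5, so Integrate is at most week 5.
Integrate at week 5 is achievable: Sync -> week 7, Design -> week 7, Launch -> week 1, Review -> week 1, Migrate -> week 7, Integrate -> week 5, Research -> week 4, Plan -> week 5.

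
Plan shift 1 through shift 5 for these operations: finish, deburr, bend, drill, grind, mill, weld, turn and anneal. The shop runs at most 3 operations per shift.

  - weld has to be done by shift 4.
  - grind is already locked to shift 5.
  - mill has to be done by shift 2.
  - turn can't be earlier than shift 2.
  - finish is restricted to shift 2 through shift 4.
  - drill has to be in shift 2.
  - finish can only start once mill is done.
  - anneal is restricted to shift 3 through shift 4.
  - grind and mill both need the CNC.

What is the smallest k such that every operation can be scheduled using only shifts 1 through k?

5 shifts

The precedence chain requires at least 2 distinct shifts.
With at most 3 per shift and 9 operations, at least 3 shifts are needed.
grind can't be placed before shift 5, so the schedule must run through at least shift 5.
5 works (last occupied shift: shift 5): for example anneal -> shift 3; deburr -> shift 1; grind -> shift 5; turn -> shift 2; bend -> shift 3; mill -> shift 1; weld -> shift 1; finish -> shift 2; drill -> shift 2.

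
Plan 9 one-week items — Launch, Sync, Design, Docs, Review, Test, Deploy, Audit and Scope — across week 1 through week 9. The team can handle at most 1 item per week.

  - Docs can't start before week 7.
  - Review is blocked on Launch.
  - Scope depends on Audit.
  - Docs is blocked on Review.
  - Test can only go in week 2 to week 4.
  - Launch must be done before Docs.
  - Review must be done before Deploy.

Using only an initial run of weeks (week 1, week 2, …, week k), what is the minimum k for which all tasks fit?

The precedence chain requires at least 3 distinct weeks.
With at most 1 per week and 9 tasks, at least 9 weeks are needed.
Docs can't be placed before week 7, so the schedule must run through at least week 7.
9 works (last occupied week: week 9): for example Scope -> week 6, Test -> week 2, Review -> week 3, Docs -> week 7, Audit -> week 5, Sync -> week 8, Design -> week 9, Launch -> week 1, Deploy -> week 4.

9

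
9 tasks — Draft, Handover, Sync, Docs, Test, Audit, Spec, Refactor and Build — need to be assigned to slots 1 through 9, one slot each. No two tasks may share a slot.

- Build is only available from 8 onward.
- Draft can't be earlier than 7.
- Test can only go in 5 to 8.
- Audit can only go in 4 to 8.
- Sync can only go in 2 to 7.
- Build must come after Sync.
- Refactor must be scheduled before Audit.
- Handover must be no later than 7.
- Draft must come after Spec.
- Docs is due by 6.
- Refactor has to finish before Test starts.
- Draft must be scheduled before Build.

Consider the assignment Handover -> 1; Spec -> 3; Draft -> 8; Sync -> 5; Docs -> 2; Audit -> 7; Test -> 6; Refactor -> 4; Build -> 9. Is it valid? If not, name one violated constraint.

Valid

Draft must come after Spec — holds.
Docs is due by 6 — holds.
Draft must be scheduled before Build — holds.
Refactor has to finish before Test starts — holds.
Handover must be no later than 7 — holds.
No two tasks may share a slot — holds.
Sync can only go in 2 to 7 — holds.
Test can only go in 5 to 8 — holds.
Draft can't be earlier than 7 — holds.
Audit can only go in 4 to 8 — holds.
Build must come after Sync — holds.
Build is only available from 8 onward — holds.
Refactor must be scheduled before Audit — holds.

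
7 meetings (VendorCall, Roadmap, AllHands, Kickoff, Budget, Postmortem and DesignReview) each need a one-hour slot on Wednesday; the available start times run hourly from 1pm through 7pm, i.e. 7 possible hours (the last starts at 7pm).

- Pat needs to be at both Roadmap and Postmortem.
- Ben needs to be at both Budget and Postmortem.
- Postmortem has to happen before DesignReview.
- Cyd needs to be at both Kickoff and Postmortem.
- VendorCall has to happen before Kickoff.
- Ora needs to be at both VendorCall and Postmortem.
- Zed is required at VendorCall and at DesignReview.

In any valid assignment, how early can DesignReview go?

2pm

Precedence pushes DesignReview to at least 2pm.
DesignReview at 2pm is achievable: Postmortem=1pm, Budget=2pm, Kickoff=4pm, VendorCall=3pm, Roadmap=2pm, DesignReview=2pm, AllHands=1pm.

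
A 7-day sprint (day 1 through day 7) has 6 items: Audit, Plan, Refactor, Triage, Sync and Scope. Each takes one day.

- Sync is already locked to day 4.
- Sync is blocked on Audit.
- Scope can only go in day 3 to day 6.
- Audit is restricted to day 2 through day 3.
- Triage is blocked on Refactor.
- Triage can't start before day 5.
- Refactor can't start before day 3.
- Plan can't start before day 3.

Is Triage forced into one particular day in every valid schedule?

No

Triage can be day 5 (e.g. Sync=day 4, Scope=day 3, Plan=day 3, Refactor=day 3, Triage=day 5, Audit=day 2) or day 6 (e.g. Refactor -> day 3; Scope -> day 3; Audit -> day 2; Triage -> day 6; Sync -> day 4; Plan -> day 3).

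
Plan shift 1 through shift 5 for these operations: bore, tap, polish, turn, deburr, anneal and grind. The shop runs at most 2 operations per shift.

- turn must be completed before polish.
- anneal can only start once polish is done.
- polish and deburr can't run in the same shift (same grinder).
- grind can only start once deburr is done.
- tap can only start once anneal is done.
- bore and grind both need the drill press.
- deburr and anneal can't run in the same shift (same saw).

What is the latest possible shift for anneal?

Precedence pushes anneal to at least shift 3; downstream work caps anneal at shift 4.
anneal at shift 4 is achievable: polish in shift 2, bore in shift 3, turn in shift 1, tap in shift 5, deburr in shift 1, grind in shift 2, anneal in shift 4.

shift 4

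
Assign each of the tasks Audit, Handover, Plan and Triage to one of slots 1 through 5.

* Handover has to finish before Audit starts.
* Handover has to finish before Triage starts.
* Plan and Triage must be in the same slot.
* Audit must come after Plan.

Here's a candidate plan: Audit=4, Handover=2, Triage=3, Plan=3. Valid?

Handover has to finish before Audit starts — holds.
Plan and Triage must be in the same slot — holds.
Handover has to finish before Triage starts — holds.
Audit must come after Plan — holds.

Yes, all constraints hold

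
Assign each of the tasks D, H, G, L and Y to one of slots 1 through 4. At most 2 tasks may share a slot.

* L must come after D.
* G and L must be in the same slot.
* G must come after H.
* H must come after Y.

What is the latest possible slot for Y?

2

Downstream work caps Y at 2.
Y at 2 is achievable: L -> 4, H -> 3, D -> 1, G -> 4, Y -> 2.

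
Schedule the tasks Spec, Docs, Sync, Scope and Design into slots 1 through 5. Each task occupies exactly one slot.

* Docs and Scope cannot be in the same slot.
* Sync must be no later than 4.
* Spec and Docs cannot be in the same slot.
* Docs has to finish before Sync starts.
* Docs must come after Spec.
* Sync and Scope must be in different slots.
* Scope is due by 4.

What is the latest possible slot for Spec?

2

Downstream work caps Spec at 2.
Spec at 2 is achievable: Design -> 1, Sync -> 4, Scope -> 1, Spec -> 2, Docs -> 3.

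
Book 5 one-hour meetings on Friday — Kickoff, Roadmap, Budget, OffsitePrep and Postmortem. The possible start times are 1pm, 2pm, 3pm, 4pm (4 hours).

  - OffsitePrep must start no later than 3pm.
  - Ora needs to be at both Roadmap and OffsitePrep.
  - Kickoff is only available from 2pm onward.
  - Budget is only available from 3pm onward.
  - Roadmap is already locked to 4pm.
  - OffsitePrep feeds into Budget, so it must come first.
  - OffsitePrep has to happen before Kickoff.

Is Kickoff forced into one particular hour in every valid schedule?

Kickoff can be 2pm (e.g. Kickoff in 2pm; Postmortem in 1pm; Roadmap in 4pm; OffsitePrep in 1pm; Budget in 3pm) or 3pm (e.g. Budget=3pm; Roadmap=4pm; Postmortem=1pm; Kickoff=3pm; OffsitePrep=1pm).

No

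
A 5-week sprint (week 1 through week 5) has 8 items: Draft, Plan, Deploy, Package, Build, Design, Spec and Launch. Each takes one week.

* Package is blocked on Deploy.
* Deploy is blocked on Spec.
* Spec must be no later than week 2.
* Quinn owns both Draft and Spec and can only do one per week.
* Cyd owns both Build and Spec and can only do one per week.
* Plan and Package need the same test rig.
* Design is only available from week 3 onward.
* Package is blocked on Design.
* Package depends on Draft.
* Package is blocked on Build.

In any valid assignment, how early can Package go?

week 4

Precedence pushes Package to at least week 4.
Package at week 4 is achievable: Draft -> week 2; Plan -> week 1; Design -> week 3; Spec -> week 1; Build -> week 2; Launch -> week 1; Package -> week 4; Deploy -> week 2.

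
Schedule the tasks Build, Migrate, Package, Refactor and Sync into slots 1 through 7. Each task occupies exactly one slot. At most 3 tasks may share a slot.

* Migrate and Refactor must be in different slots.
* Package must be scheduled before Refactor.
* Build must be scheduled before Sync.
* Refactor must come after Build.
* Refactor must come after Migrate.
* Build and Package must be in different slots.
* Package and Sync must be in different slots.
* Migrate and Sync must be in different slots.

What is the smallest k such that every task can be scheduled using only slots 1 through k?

3

The precedence chain requires at least 2 distinct slots.
With at most 3 per slot and 5 tasks, at least 2 slots are needed.
Could 2 slots be enough, i.e. nothing placed later than 2? No: Refactor must come after Package (at 1 or later) → {2}; Package must come before Refactor (at 2 or earlier) → {1}; Build must come before Refactor (at 2 or earlier) → {1}; Package can't share with Build (1) → nothing is left.
So 2 slots is not enough.
3 works (last occupied slot: 3): for example Migrate in 1, Refactor in 3, Build in 1, Sync in 3, Package in 2.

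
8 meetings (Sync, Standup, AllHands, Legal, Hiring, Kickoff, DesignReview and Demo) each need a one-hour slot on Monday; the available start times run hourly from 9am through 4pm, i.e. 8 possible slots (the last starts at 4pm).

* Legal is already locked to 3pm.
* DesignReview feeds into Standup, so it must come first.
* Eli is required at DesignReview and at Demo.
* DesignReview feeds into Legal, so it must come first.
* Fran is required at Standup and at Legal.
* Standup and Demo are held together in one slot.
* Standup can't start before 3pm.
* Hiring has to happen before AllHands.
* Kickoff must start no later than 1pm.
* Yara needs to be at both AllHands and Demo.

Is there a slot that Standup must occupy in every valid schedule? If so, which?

Standup's window is 3pm–4pm.
Legal is fixed at 3pm, and Standup can't share a slot with Legal.
So Standup must be 4pm.

4pm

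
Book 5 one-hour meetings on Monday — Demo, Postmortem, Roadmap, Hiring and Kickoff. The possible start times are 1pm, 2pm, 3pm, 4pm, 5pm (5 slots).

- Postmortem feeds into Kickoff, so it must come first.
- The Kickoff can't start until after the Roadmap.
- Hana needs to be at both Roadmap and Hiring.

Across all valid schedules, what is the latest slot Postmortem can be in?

4pm

Downstream work caps Postmortem at 4pm.
Postmortem at 4pm is achievable: Roadmap in 1pm; Demo in 1pm; Postmortem in 4pm; Kickoff in 5pm; Hiring in 2pm.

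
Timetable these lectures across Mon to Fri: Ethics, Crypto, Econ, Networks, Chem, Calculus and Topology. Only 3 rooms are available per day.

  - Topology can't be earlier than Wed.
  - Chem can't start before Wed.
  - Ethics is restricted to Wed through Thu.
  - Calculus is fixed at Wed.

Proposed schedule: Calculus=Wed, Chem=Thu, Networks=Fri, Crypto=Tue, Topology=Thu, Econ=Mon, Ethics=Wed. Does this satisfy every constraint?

Valid

Topology can't be earlier than Wed — holds.
Chem can't start before Wed — holds.
Ethics is restricted to Wed through Thu — holds.
Calculus is fixed at Wed — holds.
Only 3 rooms are available per day — holds.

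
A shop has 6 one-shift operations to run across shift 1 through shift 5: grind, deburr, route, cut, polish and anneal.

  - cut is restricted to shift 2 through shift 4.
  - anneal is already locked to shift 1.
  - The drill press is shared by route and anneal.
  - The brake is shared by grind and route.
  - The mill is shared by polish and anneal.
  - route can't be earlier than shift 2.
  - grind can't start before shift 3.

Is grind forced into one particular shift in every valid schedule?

grind can be shift 3 (e.g. route in shift 2, deburr in shift 1, grind in shift 3, anneal in shift 1, cut in shift 2, polish in shift 2) or shift 4 (e.g. polish=shift 2; deburr=shift 1; grind=shift 4; cut=shift 2; anneal=shift 1; route=shift 2).

No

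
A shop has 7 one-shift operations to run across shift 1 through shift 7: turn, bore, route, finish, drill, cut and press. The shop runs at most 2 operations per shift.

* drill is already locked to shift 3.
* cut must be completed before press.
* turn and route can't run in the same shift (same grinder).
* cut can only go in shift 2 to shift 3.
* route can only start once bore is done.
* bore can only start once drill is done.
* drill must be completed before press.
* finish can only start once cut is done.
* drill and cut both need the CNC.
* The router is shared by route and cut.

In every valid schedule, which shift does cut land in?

cut's window is shift 2–shift 3.
drill is fixed at shift 3, and cut can't share a shift with drill.
So cut must be shift 2.

shift 2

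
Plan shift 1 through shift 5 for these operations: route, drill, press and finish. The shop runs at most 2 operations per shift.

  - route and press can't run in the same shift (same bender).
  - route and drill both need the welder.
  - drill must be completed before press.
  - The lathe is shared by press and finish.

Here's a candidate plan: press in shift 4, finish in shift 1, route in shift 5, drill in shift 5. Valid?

Invalid. route and drill both need the welder.

route and press can't run in the same shift (same bender) — holds.
The lathe is shared by press and finish — holds.
The shop runs at most 2 operations per shift — holds.
drill must be completed before press — violated.
route and drill both need the welder — violated.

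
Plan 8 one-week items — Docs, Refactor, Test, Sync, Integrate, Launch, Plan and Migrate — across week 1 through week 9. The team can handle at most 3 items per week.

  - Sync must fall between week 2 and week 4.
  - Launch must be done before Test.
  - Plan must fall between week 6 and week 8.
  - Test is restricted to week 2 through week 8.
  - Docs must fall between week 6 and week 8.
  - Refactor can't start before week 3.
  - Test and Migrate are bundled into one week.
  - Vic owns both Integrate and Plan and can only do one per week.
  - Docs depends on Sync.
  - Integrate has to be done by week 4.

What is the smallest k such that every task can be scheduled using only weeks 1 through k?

The precedence chain requires at least 2 distinct weeks.
With at most 3 per week and 8 tasks, at least 3 weeks are needed.
Docs can't be placed before week 6, so the schedule must run through at least week 6.
6 works (last occupied week: week 6): for example Plan=week 6, Refactor=week 3, Launch=week 1, Test=week 2, Integrate=week 1, Sync=week 2, Migrate=week 2, Docs=week 6.

6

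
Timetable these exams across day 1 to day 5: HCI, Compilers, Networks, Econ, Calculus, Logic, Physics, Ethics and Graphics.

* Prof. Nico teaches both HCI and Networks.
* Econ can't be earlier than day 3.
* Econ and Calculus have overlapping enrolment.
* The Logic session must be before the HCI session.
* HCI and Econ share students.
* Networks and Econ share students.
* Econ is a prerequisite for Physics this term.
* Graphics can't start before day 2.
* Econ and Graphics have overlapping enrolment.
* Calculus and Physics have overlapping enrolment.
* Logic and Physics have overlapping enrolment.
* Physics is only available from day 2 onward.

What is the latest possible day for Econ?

Econ is available from day 3; downstream work caps Econ at day 4.
Econ at day 4 is achievable: Compilers -> day 1, HCI -> day 2, Physics -> day 5, Networks -> day 1, Logic -> day 1, Calculus -> day 1, Ethics -> day 1, Econ -> day 4, Graphics -> day 2.

day 4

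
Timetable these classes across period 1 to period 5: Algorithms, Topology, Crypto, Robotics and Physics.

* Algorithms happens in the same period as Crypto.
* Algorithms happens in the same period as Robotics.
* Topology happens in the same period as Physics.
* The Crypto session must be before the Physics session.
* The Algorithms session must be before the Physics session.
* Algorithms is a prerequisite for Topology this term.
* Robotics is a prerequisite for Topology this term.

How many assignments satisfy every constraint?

10

Splitting on Algorithms: it can be period 1 (4), period 2 (3), period 3 (2), period 4 (1). Listing each branch's schedules as (Topology, Crypto, Robotics, Physics) by period number:
Algorithms=period 1: (2,1,1,2) (3,1,1,3) (4,1,1,4) (5,1,1,5) — 4.
Algorithms=period 2: (3,2,2,3) (4,2,2,4) (5,2,2,5) — 3.
Algorithms=period 3: (4,3,3,4) (5,3,3,5) — 2.
Algorithms=period 4: (5,4,4,5) — 1.
Summing: 4 + 3 + 2 + 1 = 10.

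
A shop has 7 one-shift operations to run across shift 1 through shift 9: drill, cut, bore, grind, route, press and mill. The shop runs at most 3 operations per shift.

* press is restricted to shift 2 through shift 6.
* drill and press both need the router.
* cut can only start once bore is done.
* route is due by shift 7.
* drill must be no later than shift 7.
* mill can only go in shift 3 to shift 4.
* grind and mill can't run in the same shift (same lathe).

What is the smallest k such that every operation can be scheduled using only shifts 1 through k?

3

The precedence chain requires at least 2 distinct shifts.
With at most 3 per shift and 7 operations, at least 3 shifts are needed.
mill can't be placed before shift 3, so the schedule must run through at least shift 3.
3 works (last occupied shift: shift 3): for example bore in shift 1; cut in shift 2; press in shift 2; route in shift 2; mill in shift 3; grind in shift 1; drill in shift 1.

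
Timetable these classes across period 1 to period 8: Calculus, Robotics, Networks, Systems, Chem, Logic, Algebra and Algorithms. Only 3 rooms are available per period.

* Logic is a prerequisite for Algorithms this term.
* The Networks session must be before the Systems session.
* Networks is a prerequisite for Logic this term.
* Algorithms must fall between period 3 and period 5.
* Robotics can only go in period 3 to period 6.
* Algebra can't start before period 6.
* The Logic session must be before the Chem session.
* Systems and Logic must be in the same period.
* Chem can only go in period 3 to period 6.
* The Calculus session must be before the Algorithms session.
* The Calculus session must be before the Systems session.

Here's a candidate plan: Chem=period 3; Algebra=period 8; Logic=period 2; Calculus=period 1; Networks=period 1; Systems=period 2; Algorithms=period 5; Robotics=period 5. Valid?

Yes, all constraints hold

Only 3 rooms are available per period — holds.
The Networks session must be before the Systems session — holds.
Logic is a prerequisite for Algorithms this term — holds.
The Calculus session must be before the Systems session — holds.
Chem can only go in period 3 to period 6 — holds.
Robotics can only go in period 3 to period 6 — holds.
Algebra can't start before period 6 — holds.
Networks is a prerequisite for Logic this term — holds.
Algorithms must fall between period 3 and period 5 — holds.
Systems and Logic must be in the same period — holds.
The Calculus session must be before the Algorithms session — holds.
The Logic session must be before the Chem session — holds.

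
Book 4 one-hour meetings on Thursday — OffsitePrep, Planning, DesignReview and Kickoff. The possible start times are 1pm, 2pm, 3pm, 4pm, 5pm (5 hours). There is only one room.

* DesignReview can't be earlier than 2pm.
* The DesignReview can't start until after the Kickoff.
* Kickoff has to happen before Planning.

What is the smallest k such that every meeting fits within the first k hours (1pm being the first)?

4 hours

The precedence chain requires at least 2 distinct hours.
With at most 1 per hour and 4 meetings, at least 4 hours are needed.
4 works (last occupied hour: 4pm): for example Planning in 3pm; Kickoff in 1pm; DesignReview in 2pm; OffsitePrep in 4pm.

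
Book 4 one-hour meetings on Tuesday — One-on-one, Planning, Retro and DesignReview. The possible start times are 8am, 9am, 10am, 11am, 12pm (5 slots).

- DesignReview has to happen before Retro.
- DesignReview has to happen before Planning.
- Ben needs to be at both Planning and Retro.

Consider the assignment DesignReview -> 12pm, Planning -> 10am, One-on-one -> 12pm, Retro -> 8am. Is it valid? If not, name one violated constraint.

Ben needs to be at both Planning and Retro — holds.
DesignReview has to happen before Planning — violated.
DesignReview has to happen before Retro — violated.

No — it violates: DesignReview has to happen before Retro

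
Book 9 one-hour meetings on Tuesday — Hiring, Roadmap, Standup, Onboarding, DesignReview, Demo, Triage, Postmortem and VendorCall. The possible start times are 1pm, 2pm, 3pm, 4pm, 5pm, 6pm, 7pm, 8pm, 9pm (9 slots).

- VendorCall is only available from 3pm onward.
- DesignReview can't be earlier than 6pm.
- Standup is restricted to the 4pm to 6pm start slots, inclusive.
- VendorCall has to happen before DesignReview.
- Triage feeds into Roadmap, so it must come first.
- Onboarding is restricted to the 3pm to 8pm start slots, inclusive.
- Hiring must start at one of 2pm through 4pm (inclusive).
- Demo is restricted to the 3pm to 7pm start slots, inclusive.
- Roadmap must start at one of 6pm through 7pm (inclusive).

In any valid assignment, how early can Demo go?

3pm

Demo is available from 3pm; Demo's own window allows nothing later than 7pm.
Demo at 3pm is achievable: DesignReview in 6pm, Onboarding in 3pm, Hiring in 2pm, VendorCall in 3pm, Standup in 4pm, Triage in 1pm, Demo in 3pm, Postmortem in 1pm, Roadmap in 6pm.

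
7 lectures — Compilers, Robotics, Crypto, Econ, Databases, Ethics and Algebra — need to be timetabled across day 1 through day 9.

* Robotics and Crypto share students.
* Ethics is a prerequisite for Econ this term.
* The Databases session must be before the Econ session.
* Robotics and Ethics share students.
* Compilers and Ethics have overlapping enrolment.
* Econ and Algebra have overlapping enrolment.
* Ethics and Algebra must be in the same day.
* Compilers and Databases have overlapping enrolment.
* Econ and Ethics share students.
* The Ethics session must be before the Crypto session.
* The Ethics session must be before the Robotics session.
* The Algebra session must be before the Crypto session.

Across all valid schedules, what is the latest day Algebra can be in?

day 7

Downstream work caps Algebra at day 8.
Algebra at day 7 is achievable: Ethics in day 7; Compilers in day 2; Econ in day 8; Robotics in day 9; Databases in day 1; Crypto in day 8; Algebra in day 7.
Nothing later works — the conflict constraints rule out every day after day 7.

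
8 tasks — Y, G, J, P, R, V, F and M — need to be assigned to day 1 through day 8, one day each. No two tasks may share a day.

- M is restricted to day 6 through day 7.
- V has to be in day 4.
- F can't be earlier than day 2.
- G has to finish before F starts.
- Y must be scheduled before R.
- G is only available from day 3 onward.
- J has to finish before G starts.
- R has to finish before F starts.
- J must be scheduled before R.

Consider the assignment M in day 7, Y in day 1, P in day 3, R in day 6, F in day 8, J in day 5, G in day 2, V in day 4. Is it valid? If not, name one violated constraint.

J has to finish before G starts — violated.
R has to finish before F starts — holds.
F can't be earlier than day 2 — holds.
G is only available from day 3 onward — violated.
No two tasks may share a day — holds.
M is restricted to day 6 through day 7 — holds.
Y must be scheduled before R — holds.
V has to be in day 4 — holds.
G has to finish before F starts — holds.
J must be scheduled before R — holds.

No — it violates: J has to finish before G starts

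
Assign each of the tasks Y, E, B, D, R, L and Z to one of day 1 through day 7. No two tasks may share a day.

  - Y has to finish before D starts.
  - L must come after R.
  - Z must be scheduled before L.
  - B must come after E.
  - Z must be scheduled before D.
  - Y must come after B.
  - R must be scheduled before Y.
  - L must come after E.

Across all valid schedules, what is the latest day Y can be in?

day 6

Precedence pushes Y to at least day 3; downstream work caps Y at day 6.
Y at day 6 is achievable: L in day 4, Z in day 3, Y in day 6, B in day 5, E in day 1, D in day 7, R in day 2.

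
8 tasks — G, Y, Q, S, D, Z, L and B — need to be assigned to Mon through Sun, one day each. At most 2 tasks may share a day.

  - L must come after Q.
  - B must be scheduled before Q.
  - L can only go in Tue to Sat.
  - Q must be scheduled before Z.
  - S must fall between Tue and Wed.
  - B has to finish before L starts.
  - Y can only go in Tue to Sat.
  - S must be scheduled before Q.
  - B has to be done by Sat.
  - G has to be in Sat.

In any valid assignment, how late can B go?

Thu

B's own window allows nothing later than Sat; downstream work caps B at Thu.
B at Thu is achievable: D -> Mon; Z -> Sun; L -> Sat; Y -> Tue; G -> Sat; S -> Tue; Q -> Fri; B -> Thu.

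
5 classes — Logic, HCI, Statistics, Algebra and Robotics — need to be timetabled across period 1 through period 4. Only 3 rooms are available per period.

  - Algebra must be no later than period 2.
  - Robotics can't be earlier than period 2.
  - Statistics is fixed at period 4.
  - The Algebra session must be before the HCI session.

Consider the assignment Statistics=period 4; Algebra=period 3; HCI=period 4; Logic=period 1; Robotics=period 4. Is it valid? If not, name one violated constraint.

Statistics is fixed at period 4 — holds.
Only 3 rooms are available per period — holds.
Algebra must be no later than period 2 — violated.
The Algebra session must be before the HCI session — holds.
Robotics can't be earlier than period 2 — holds.

No. Algebra must be no later than period 2 is not satisfied.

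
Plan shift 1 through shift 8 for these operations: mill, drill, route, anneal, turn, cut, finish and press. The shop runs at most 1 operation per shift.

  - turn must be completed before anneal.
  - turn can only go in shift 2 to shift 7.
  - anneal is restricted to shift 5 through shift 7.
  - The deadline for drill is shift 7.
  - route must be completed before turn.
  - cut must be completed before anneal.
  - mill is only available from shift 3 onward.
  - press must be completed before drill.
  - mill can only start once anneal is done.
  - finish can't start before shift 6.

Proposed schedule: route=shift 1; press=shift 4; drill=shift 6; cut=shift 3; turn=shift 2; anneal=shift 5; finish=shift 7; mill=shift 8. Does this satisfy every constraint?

Yes

anneal is restricted to shift 5 through shift 7 — holds.
mill is only available from shift 3 onward — holds.
press must be completed before drill — holds.
turn can only go in shift 2 to shift 7 — holds.
route must be completed before turn — holds.
finish can't start before shift 6 — holds.
The shop runs at most 1 operation per shift — holds.
cut must be completed before anneal — holds.
mill can only start once anneal is done — holds.
turn must be completed before anneal — holds.
The deadline for drill is shift 7 — holds.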